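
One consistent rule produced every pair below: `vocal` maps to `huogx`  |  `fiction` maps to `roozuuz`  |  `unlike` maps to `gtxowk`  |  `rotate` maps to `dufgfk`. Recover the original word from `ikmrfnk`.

Shifts by position in vocal: pos 0: v→h (+12), pos 1: o→u (+6), pos 2: c→o (+12), pos 3: a→g (+6) — repeating every 2. It's a Vigenère-style cipher with numeric key [12,6]: position i shifts by key[i mod 2].
Undoing it on ikmrfnk: i−12=w, k−6=e, m−12=a, r−6=l, f−12=t, n−6=h, k−12=y.

wealthy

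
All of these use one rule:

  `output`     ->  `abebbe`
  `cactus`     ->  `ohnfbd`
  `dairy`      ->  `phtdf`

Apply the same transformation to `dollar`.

Shifts by position in output: pos 0: o→a (+12), pos 1: u→b (+7), pos 2: t→e (+11), pos 3: p→b (+12), pos 4: u→b (+7), pos 5: t→e (+11) — repeating every 3. It's a Vigenère-style cipher with numeric key [12,7,11]: position i shifts by key[i mod 3].
Applying it to dollar: d+12=p, o+7=v, l+11=w, l+12=x, a+7=h, r+11=c.

pvwxhc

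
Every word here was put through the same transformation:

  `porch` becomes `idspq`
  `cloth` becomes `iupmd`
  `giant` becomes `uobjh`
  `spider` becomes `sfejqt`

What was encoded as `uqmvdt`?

The output letters match the input read backwards, each shifted +1: porch reversed is hcrop. Two steps: reverse the string, then apply a Caesar shift of +1.
Undoing it on uqmvdt: shift back: u−1=t, q−1=p, m−1=l, v−1=u, d−1=c, t−1=s → tplucs; then reverse → sculpt.

sculpt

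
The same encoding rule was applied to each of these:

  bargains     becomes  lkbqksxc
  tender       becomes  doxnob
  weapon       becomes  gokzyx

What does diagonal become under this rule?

nskqyxkv

Compare letters: b→l is +10, a→k is +10, r→b is +10 — a constant shift. It's a constant shift of +10 (ROT10).
Applying it to diagonal: d+10=n, i+10=s, a+10=k, g+10=q, o+10=y, n+10=x, a+10=k, l+10=v.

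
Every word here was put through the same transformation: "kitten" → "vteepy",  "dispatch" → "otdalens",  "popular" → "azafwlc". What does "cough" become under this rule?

nzfrs

This is a Caesar cipher with shift 11.
On cough: c+11=n, o+11=z, u+11=f, g+11=r, h+11=s.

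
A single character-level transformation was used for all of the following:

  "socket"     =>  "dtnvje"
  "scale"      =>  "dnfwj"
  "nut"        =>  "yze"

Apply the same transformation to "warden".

The shift depends on letter class: consonant s→d is +11, but vowel o→t is +5. The rule splits by letter class: vowels +5, consonants +11.
Applying it to warden: w(cons)+11=h, a(vowel)+5=f, r(cons)+11=c, d(cons)+11=o, e(vowel)+5=j, n(cons)+11=y.

hfcojy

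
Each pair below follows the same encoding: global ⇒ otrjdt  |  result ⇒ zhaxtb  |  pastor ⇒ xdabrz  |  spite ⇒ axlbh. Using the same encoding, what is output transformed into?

The rule splits by letter class: vowels +3, consonants +8.
On output: o(vowel)+3=r, u(vowel)+3=x, t(cons)+8=b, p(cons)+8=x, u(vowel)+3=x, t(cons)+8=b.

rxbxxb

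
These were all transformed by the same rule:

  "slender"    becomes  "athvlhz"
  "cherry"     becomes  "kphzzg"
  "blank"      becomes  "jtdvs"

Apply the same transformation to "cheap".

The shift depends on letter class: consonant s→a is +8, but vowel e→h is +3. Vowels shift forward by 3 and consonants shift forward by 8.
On cheap: c(cons)+8=k, h(cons)+8=p, e(vowel)+3=h, a(vowel)+3=d, p(cons)+8=x.

kphdx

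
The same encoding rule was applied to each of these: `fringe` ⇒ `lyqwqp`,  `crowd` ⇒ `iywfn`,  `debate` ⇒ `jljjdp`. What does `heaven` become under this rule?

nlieoy

In fringe: f→l is +6, r→y is +7, i→q is +8, n→w is +9 — the shift increases by 1 each position. Letter i (0-indexed) is shifted by i+6, so successive shifts are 6, 7, 8, ….
On heaven: h+6=n, e+7=l, a+8=i, v+9=e, e+10=o, n+11=y.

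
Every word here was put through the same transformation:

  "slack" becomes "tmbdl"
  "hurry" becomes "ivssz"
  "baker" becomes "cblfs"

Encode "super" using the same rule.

tvqfs

Compare letters: s→t is +1, l→m is +1, a→b is +1 — a constant shift. This is a Caesar cipher with shift 1.
On super: s+1=t, u+1=v, p+1=q, e+1=f, r+1=s.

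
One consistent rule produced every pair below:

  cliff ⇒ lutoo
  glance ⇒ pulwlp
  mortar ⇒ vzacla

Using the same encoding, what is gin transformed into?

Vowels shift forward by 11 and consonants shift forward by 9.
For gin: g(cons)+9=p, i(vowel)+11=t, n(cons)+9=w.

ptw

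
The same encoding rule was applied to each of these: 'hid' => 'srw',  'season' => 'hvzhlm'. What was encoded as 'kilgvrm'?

protein

This is the alphabet-reversal cipher (Atbash): a becomes z, b becomes y, etc.
Undoing it on kilgvrm: k↔p, i↔r, l↔o, g↔t, v↔e, r↔i, m↔n.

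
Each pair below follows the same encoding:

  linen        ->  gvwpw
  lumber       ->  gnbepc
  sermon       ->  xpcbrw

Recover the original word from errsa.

Each letter's alphabet position (a=0..z=25) is mapped through 21·x+9 mod 26 — an affine cipher.
Decoding errsa: e(4)→5·(4−9)≡1=b; r(17)→5·(17−9)≡14=o; r(17)→5·(17−9)≡14=o; s(18)→5·(18−9)≡19=t; a(0)→5·(0−9)≡7=h (all mod 26).

booth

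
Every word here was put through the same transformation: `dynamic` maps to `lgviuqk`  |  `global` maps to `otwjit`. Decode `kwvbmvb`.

content

Compare letters: d→l is +8, y→g is +8, n→v is +8 — a constant shift. Every letter moves 8 places later in the alphabet, wrapping around z→a.
Undoing it on kwvbmvb: k−8=c, w−8=o, v−8=n, b−8=t, m−8=e, v−8=n, b−8=t.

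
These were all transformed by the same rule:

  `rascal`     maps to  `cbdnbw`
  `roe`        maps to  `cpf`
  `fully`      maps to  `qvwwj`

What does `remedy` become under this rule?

Two shifts are in play — +1 for a/e/i/o/u, +11 for every other letter.
On remedy: r(cons)+11=c, e(vowel)+1=f, m(cons)+11=x, e(vowel)+1=f, d(cons)+11=o, y(cons)+11=j.

cfxfoj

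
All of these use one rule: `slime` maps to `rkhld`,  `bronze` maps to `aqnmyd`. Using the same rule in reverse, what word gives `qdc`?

red

Compare letters: s→r is +25, l→k is +25, i→h is +25 — a constant shift. Every letter moves 25 places later in the alphabet, wrapping around z→a.
Undoing it on qdc: q−25=r, d−25=e, c−25=d.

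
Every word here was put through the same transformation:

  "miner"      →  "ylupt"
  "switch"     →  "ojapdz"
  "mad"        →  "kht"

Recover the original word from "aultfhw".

The output letters match the input read backwards, each shifted +7: miner reversed is renim. The word is reversed, then every letter is shifted forward by 7.
Reversing it on aultfhw: shift back: a−7=t, u−7=n, l−7=e, t−7=m, f−7=y, h−7=a, w−7=p → tnemyap; then reverse → payment.

payment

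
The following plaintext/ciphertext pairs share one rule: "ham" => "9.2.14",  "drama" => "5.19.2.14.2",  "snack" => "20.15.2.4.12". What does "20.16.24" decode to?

sow

h is letter #8 and maps to 9: an offset of 1. Letters become their 1-based position plus 1 (so a→2, b→3, …).
Undoing it on 20.16.24: 20→(20−1)÷1=19=s, 16→(16−1)÷1=15=o, 24→(24−1)÷1=23=w.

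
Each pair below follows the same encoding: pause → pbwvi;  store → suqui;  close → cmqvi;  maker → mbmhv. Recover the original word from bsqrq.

In pause: p→p is +0, a→b is +1, u→w is +2, s→v is +3 — the shift increases by 1 each position. Letter i (0-indexed) is shifted by i+0, so successive shifts are 0, 1, 2, ….
Undoing it on bsqrq: b−0=b, s−1=r, q−2=o, r−3=o, q−4=m.

broom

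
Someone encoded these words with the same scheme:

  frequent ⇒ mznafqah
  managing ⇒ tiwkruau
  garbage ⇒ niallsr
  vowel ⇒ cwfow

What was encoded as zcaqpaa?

In frequent: f→m is +7, r→z is +8, e→n is +9, q→a is +10 — the shift increases by 1 each position. Each letter shifts forward by (position + 7), i.e. 7, 8, 9, … — the shift grows by one for each successive letter.
Reversing it on zcaqpaa: z−7=s, c−8=u, a−9=r, q−10=g, p−11=e, a−12=o, a−13=n.

surgeon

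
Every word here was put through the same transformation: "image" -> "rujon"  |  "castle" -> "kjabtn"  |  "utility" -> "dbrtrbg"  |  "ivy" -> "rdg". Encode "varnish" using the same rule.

The shift depends on letter class: consonant m→u is +8, but vowel i→r is +9. The rule splits by letter class: vowels +9, consonants +8.
On varnish: v(cons)+8=d, a(vowel)+9=j, r(cons)+8=z, n(cons)+8=v, i(vowel)+9=r, s(cons)+8=a, h(cons)+8=p.

djzvrap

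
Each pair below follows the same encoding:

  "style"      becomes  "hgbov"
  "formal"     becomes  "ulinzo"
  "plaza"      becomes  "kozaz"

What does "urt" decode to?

fig

Each letter is replaced by its mirror in the alphabet: a↔z, b↔y, c↔x, and so on (the Atbash cipher).
Decoding urt: u↔f, r↔i, t↔g.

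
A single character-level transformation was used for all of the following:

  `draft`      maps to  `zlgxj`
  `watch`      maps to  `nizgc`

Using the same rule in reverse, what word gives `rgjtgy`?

sandal

The output letters match the input read backwards, each shifted +6: draft reversed is tfard. Read the word backwards and shift each letter +6.
Decoding rgjtgy: shift back: r−6=l, g−6=a, j−6=d, t−6=n, g−6=a, y−6=s → ladnas; then reverse → sandal.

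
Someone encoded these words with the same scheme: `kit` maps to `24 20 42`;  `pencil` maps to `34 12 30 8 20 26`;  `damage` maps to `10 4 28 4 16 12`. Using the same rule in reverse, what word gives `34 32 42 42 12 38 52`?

k(#11)→24 and i(#9)→20: differences scale by 2, so n = 2·pos + 2. Each letter becomes 2×(its alphabet position, a=1..z=26) + 2.
Reversing it on 34 32 42 42 12 38 52: 34→(34−2)÷2=16=p, 32→(32−2)÷2=15=o, 42→(42−2)÷2=20=t, 42→(42−2)÷2=20=t, 12→(12−2)÷2=5=e, 38→(38−2)÷2=18=r, 52→(52−2)÷2=25=y.

pottery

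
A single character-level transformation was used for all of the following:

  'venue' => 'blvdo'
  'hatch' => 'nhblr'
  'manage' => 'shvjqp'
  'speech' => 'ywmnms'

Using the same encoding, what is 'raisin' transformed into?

The shift increases by 1 at each position, starting from +6: 6, 7, 8, ….
On raisin: r+6=x, a+7=h, i+8=q, s+9=b, i+10=s, n+11=y.

xhqbsy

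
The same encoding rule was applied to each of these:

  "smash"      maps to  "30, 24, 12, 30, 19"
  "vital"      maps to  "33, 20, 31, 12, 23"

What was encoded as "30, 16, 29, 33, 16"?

serve

s is letter #19 and maps to 30: an offset of 11. The number is (letter's place in the alphabet, a=1) + 11.
Reversing it on 30, 16, 29, 33, 16: 30→(30−11)÷1=19=s, 16→(16−11)÷1=5=e, 29→(29−11)÷1=18=r, 33→(33−11)÷1=22=v, 16→(16−11)÷1=5=e.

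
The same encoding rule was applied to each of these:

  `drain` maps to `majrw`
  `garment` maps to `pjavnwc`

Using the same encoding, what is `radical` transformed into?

ajmrlju

Compare letters: d→m is +9, r→a is +9, a→j is +9 — a constant shift. Each letter is shifted forward by 9 in the alphabet (a Caesar shift of +9).
On radical: r+9=a, a+9=j, d+9=m, i+9=r, c+9=l, a+9=j, l+9=u.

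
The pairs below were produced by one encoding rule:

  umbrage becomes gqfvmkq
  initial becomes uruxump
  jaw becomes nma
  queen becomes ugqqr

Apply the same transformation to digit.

hukux

The shift depends on letter class: consonant m→q is +4, but vowel u→g is +12. Vowels shift forward by 12 and consonants shift forward by 4.
For digit: d(cons)+4=h, i(vowel)+12=u, g(cons)+4=k, i(vowel)+12=u, t(cons)+4=x.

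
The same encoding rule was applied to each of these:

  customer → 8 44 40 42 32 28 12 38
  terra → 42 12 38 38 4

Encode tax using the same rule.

With a=1..z=26, the number is 2·pos + 2.
Applying it to tax: t=20→42, a=1→4, x=24→50.

42 4 50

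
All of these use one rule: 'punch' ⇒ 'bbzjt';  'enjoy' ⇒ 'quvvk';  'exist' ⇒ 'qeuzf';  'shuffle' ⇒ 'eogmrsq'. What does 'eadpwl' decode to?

Shifts by position in punch: pos 0: p→b (+12), pos 1: u→b (+7), pos 2: n→z (+12), pos 3: c→j (+7) — repeating every 2. The shifts repeat in a cycle of length 2: positions 0,1,… shift by +12, +7, then the pattern repeats.
Decoding eadpwl: e−12=s, a−7=t, d−12=r, p−7=i, w−12=k, l−7=e.

strike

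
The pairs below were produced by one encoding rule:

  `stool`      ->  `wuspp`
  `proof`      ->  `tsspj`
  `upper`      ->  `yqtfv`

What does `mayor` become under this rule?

The shifts repeat in a cycle of length 2: positions 0,1,… shift by +4, +1, then the pattern repeats.
On mayor: m+4=q, a+1=b, y+4=c, o+1=p, r+4=v.

qbcpv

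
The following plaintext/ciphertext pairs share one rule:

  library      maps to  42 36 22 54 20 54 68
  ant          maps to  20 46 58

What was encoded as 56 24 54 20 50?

l(#12)→42 and i(#9)→36: differences scale by 2, so n = 2·pos + 18. The formula is n = 2×(alphabet index, a=1) + 18.
Decoding 56 24 54 20 50: 56→(56−18)÷2=19=s, 24→(24−18)÷2=3=c, 54→(54−18)÷2=18=r, 20→(20−18)÷2=1=a, 50→(50−18)÷2=16=p.

scrap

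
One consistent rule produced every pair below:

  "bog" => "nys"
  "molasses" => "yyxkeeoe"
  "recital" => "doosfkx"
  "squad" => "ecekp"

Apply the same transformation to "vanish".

The shift depends on letter class: consonant b→n is +12, but vowel o→y is +10. Two shifts are in play — +10 for a/e/i/o/u, +12 for every other letter.
For vanish: v(cons)+12=h, a(vowel)+10=k, n(cons)+12=z, i(vowel)+10=s, s(cons)+12=e, h(cons)+12=t.

hkzset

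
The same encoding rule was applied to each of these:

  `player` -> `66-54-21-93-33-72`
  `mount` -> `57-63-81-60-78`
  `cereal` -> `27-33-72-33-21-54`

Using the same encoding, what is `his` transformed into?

With a=1..z=26, the number is 3·pos + 18.
Applying it to his: h=8→42, i=9→45, s=19→75.

42-45-75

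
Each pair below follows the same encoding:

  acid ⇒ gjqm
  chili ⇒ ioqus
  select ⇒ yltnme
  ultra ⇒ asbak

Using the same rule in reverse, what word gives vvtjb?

In acid: a→g is +6, c→j is +7, i→q is +8, d→m is +9 — the shift increases by 1 each position. The shift increases by 1 at each position, starting from +6: 6, 7, 8, ….
Reversing it on vvtjb: v−6=p, v−7=o, t−8=l, j−9=a, b−10=r.

polar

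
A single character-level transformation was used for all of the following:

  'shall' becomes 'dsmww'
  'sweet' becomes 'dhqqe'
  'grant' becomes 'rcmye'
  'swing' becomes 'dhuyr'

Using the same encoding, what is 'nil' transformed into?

The shift depends on letter class: consonant s→d is +11, but vowel a→m is +12. Two shifts are in play — +12 for a/e/i/o/u, +11 for every other letter.
For nil: n(cons)+11=y, i(vowel)+12=u, l(cons)+11=w.

yuw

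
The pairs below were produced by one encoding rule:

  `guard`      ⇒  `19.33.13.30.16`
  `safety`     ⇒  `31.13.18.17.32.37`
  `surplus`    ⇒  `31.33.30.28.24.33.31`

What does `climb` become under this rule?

15.24.21.25.14

g is letter #7 and maps to 19: an offset of 12. Each letter is replaced by its alphabet position (a=1..z=26) + 12.
Applying it to climb: c=3→15, l=12→24, i=9→21, m=13→25, b=2→14.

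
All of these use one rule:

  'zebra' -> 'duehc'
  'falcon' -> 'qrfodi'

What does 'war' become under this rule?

udz

The output letters match the input read backwards, each shifted +3: zebra reversed is arbez. Two steps: reverse the string, then apply a Caesar shift of +3.
Applying it to war: reverse → raw; then shift: r+3=u, a+3=d, w+3=z.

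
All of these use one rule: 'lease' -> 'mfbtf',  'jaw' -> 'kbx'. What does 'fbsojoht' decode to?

Compare letters: l→m is +1, e→f is +1, a→b is +1 — a constant shift. Every letter moves 1 place later in the alphabet, wrapping around z→a.
Reversing it on fbsojoht: f−1=e, b−1=a, s−1=r, o−1=n, j−1=i, o−1=n, h−1=g, t−1=s.

earnings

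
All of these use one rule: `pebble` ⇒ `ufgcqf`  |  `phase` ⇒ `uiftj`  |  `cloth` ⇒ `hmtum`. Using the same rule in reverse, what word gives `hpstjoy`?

Shifts by position in pebble: pos 0: p→u (+5), pos 1: e→f (+1), pos 2: b→g (+5), pos 3: b→c (+1) — repeating every 2. A repeating key of period 2 is used — shifts +5, +1 over and over.
Reversing it on hpstjoy: h−5=c, p−1=o, s−5=n, t−1=s, j−5=e, o−1=n, y−5=t.

consent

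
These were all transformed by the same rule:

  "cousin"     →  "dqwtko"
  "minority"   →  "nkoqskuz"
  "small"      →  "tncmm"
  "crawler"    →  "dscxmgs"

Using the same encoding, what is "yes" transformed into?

zgt

The shift depends on letter class: consonant c→d is +1, but vowel o→q is +2. Two shifts are in play — +2 for a/e/i/o/u, +1 for every other letter.
Applying it to yes: y(cons)+1=z, e(vowel)+2=g, s(cons)+1=t.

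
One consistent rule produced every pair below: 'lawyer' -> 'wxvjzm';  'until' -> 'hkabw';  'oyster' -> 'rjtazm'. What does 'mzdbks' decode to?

l(11)→w(22) and a(0)→x(23) fit y≡7x+23 (mod 26); the inverse of 7 mod 26 is 15. This is an affine cipher: with a=0,…,z=25, each position x becomes (7x+23) mod 26.
Decoding mzdbks: m(12)→15·(12−23)≡17=r; z(25)→15·(25−23)≡4=e; d(3)→15·(3−23)≡12=m; b(1)→15·(1−23)≡8=i; k(10)→15·(10−23)≡13=n; s(18)→15·(18−23)≡3=d (all mod 26).

remind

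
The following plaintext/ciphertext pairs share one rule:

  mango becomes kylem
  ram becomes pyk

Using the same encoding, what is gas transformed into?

Compare letters: m→k is +24, a→y is +24, n→l is +24 — a constant shift. It's a constant shift of +24 (ROT24).
On gas: g+24=e, a+24=y, s+24=q.

eyq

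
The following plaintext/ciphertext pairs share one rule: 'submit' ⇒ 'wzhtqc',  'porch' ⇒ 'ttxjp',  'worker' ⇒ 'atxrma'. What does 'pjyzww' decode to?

In submit: s→w is +4, u→z is +5, b→h is +6, m→t is +7 — the shift increases by 1 each position. The shift increases by 1 at each position, starting from +4: 4, 5, 6, ….
Reversing it on pjyzww: p−4=l, j−5=e, y−6=s, z−7=s, w−8=o, w−9=n.

lesson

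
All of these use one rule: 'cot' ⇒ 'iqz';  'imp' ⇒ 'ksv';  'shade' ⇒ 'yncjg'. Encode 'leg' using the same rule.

rgm

The shift depends on letter class: consonant c→i is +6, but vowel o→q is +2. The rule splits by letter class: vowels +2, consonants +6.
Applying it to leg: l(cons)+6=r, e(vowel)+2=g, g(cons)+6=m.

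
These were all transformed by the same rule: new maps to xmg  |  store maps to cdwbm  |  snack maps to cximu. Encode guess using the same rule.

The shift depends on letter class: consonant n→x is +10, but vowel e→m is +8. The rule splits by letter class: vowels +8, consonants +10.
Applying it to guess: g(cons)+10=q, u(vowel)+8=c, e(vowel)+8=m, s(cons)+10=c, s(cons)+10=c.

qcmcc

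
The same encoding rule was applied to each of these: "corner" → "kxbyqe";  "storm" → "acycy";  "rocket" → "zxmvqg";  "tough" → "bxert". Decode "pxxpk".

honey

In corner: c→k is +8, o→x is +9, r→b is +10, n→y is +11 — the shift increases by 1 each position. Letter i (0-indexed) is shifted by i+8, so successive shifts are 8, 9, 10, ….
Reversing it on pxxpk: p−8=h, x−9=o, x−10=n, p−11=e, k−12=y.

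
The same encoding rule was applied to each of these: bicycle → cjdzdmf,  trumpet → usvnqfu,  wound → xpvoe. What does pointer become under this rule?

This is a Caesar cipher with shift 1.
For pointer: p+1=q, o+1=p, i+1=j, n+1=o, t+1=u, e+1=f, r+1=s.

qpjoufs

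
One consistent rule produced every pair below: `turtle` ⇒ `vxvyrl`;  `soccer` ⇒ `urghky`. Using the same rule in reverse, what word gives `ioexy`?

In turtle: t→v is +2, u→x is +3, r→v is +4, t→y is +5 — the shift increases by 1 each position. The shift increases by 1 at each position, starting from +2: 2, 3, 4, ….
Reversing it on ioexy: i−2=g, o−3=l, e−4=a, x−5=s, y−6=s.

glass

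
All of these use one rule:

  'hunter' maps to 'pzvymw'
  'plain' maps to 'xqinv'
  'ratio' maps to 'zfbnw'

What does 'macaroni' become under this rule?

ufkfztvn

Shifts by position in hunter: pos 0: h→p (+8), pos 1: u→z (+5), pos 2: n→v (+8), pos 3: t→y (+5) — repeating every 2. A repeating key of period 2 is used — shifts +8, +5 over and over.
Applying it to macaroni: m+8=u, a+5=f, c+8=k, a+5=f, r+8=z, o+5=t, n+8=v, i+5=n.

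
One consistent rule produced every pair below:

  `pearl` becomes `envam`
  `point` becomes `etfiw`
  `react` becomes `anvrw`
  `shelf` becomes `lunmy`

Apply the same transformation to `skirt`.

lbfaw

p(15)→e(4) and e(4)→n(13) fit y≡11x+21 (mod 26); the inverse of 11 mod 26 is 19. Each letter's alphabet position (a=0..z=25) is mapped through 11·x+21 mod 26 — an affine cipher.
On skirt: s(18)→11·18+21≡11=l; k(10)→11·10+21≡1=b; i(8)→11·8+21≡5=f; r(17)→11·17+21≡0=a; t(19)→11·19+21≡22=w (all mod 26).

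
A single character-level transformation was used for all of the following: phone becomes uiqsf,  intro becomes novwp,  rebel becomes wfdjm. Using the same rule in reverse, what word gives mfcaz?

heavy

Shifts by position in phone: pos 0: p→u (+5), pos 1: h→i (+1), pos 2: o→q (+2), pos 3: n→s (+5), pos 4: e→f (+1) — repeating every 3. A repeating key of period 3 is used — shifts +5, +1, +2 over and over.
Undoing it on mfcaz: m−5=h, f−1=e, c−2=a, a−5=v, z−1=y.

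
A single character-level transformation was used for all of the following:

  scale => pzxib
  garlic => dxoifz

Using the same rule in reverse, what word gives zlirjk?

It's a constant shift of +23 (ROT23).
Decoding zlirjk: z−23=c, l−23=o, i−23=l, r−23=u, j−23=m, k−23=n.

column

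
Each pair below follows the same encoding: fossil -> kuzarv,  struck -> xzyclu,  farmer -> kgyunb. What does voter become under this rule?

auama

In fossil: f→k is +5, o→u is +6, s→z is +7, s→a is +8 — the shift increases by 1 each position. Each letter shifts forward by (position + 5), i.e. 5, 6, 7, … — the shift grows by one for each successive letter.
On voter: v+5=a, o+6=u, t+7=a, e+8=m, r+9=a.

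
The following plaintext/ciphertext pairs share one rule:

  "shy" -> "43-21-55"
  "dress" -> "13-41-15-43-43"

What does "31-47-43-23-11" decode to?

music

s(#19)→43 and h(#8)→21: differences scale by 2, so n = 2·pos + 5. Each letter becomes 2×(its alphabet position, a=1..z=26) + 5.
Decoding 31-47-43-23-11: 31→(31−5)÷2=13=m, 47→(47−5)÷2=21=u, 43→(43−5)÷2=19=s, 23→(23−5)÷2=9=i, 11→(11−5)÷2=3=c.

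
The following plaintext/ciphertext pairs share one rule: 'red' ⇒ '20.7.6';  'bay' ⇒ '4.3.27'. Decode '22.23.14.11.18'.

tulip

r is letter #18 and maps to 20: an offset of 2. Each letter is replaced by its alphabet position (a=1..z=26) + 2.
Reversing it on 22.23.14.11.18: 22→(22−2)÷1=20=t, 23→(23−2)÷1=21=u, 14→(14−2)÷1=12=l, 11→(11−2)÷1=9=i, 18→(18−2)÷1=16=p.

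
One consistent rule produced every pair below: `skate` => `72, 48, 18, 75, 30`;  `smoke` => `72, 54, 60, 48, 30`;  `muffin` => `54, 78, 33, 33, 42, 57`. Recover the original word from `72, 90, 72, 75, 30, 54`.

s(#19)→72 and k(#11)→48: differences scale by 3, so n = 3·pos + 15. With a=1..z=26, the number is 3·pos + 15.
Reversing it on 72, 90, 72, 75, 30, 54: 72→(72−15)÷3=19=s, 90→(90−15)÷3=25=y, 72→(72−15)÷3=19=s, 75→(75−15)÷3=20=t, 30→(30−15)÷3=5=e, 54→(54−15)÷3=13=m.

system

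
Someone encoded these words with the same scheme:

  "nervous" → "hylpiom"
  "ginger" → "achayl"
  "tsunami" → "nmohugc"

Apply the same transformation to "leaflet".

Compare letters: n→h is +20, e→y is +20, r→l is +20 — a constant shift. Every letter moves 20 places later in the alphabet, wrapping around z→a.
On leaflet: l+20=f, e+20=y, a+20=u, f+20=z, l+20=f, e+20=y, t+20=n.

fyuzfyn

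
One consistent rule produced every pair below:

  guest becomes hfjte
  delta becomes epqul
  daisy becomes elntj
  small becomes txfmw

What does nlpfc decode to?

A repeating key of period 3 is used — shifts +1, +11, +5 over and over.
Decoding nlpfc: n−1=m, l−11=a, p−5=k, f−1=e, c−11=r.

maker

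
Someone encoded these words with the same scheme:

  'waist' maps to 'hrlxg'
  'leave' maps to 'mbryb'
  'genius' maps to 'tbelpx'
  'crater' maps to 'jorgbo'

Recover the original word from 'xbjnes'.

w(22)→h(7) and a(0)→r(17) fit y≡9x+17 (mod 26); the inverse of 9 mod 26 is 3. Each letter's alphabet position (a=0..z=25) is mapped through 9·x+17 mod 26 — an affine cipher.
Reversing it on xbjnes: x(23)→3·(23−17)≡18=s; b(1)→3·(1−17)≡4=e; j(9)→3·(9−17)≡2=c; n(13)→3·(13−17)≡14=o; e(4)→3·(4−17)≡13=n; s(18)→3·(18−17)≡3=d (all mod 26).

second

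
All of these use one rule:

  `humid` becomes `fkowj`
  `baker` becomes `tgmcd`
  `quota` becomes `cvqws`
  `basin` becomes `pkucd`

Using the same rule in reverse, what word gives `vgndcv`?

tablet

The output letters match the input read backwards, each shifted +2: humid reversed is dimuh. Read the word backwards and shift each letter +2.
Decoding vgndcv: shift back: v−2=t, g−2=e, n−2=l, d−2=b, c−2=a, v−2=t → telbat; then reverse → tablet.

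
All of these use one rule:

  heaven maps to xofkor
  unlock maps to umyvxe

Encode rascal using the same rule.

vkmckb

The output letters match the input read backwards, each shifted +10: heaven reversed is nevaeh. The word is reversed, then every letter is shifted forward by 10.
On rascal: reverse → lacsar; then shift: l+10=v, a+10=k, c+10=m, s+10=c, a+10=k, r+10=b.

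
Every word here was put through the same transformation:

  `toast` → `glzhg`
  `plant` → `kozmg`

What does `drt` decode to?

wig

Each pair mirrors across the alphabet (t↔g, o↔l, a↔z): positions sum to 25. Letters are reflected about the middle of the alphabet (position → 25−position): Atbash.
Undoing it on drt: d↔w, r↔i, t↔g.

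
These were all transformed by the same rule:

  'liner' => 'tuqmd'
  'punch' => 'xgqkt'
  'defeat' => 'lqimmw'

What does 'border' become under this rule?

jaulqu

A repeating key of period 3 is used — shifts +8, +12, +3 over and over.
Applying it to border: b+8=j, o+12=a, r+3=u, d+8=l, e+12=q, r+3=u.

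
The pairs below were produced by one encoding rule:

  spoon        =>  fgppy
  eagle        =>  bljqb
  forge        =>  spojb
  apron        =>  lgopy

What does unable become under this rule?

s(18)→f(5) and p(15)→g(6) fit y≡17x+11 (mod 26); the inverse of 17 mod 26 is 23. Each letter's alphabet position (a=0..z=25) is mapped through 17·x+11 mod 26 — an affine cipher.
For unable: u(20)→17·20+11≡13=n; n(13)→17·13+11≡24=y; a(0)→17·0+11≡11=l; b(1)→17·1+11≡2=c; l(11)→17·11+11≡16=q; e(4)→17·4+11≡1=b (all mod 26).

nylcqb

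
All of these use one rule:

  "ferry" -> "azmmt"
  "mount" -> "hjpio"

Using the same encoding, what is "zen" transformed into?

uzi

Compare letters: f→a is +21, e→z is +21, r→m is +21 — a constant shift. It's a constant shift of +21 (ROT21).
For zen: z+21=u, e+21=z, n+21=i.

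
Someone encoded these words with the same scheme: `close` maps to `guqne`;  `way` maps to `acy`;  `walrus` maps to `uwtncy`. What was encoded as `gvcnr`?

plate

The output letters match the input read backwards, each shifted +2: close reversed is esolc. Read the word backwards and shift each letter +2.
Reversing it on gvcnr: shift back: g−2=e, v−2=t, c−2=a, n−2=l, r−2=p → etalp; then reverse → plate.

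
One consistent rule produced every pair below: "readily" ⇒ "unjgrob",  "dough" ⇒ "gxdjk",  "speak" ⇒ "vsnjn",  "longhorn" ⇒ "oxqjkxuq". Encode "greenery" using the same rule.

junnqnub

The rule splits by letter class: vowels +9, consonants +3.
For greenery: g(cons)+3=j, r(cons)+3=u, e(vowel)+9=n, e(vowel)+9=n, n(cons)+3=q, e(vowel)+9=n, r(cons)+3=u, y(cons)+3=b.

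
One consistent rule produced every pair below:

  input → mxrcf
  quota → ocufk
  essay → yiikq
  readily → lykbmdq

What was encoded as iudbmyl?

i(8)→m(12) and n(13)→x(23) fit y≡23x+10 (mod 26); the inverse of 23 mod 26 is 17. Each letter's alphabet position (a=0..z=25) is mapped through 23·x+10 mod 26 — an affine cipher.
Decoding iudbmyl: i(8)→17·(8−10)≡18=s; u(20)→17·(20−10)≡14=o; d(3)→17·(3−10)≡11=l; b(1)→17·(1−10)≡3=d; m(12)→17·(12−10)≡8=i; y(24)→17·(24−10)≡4=e; l(11)→17·(11−10)≡17=r (all mod 26).

soldier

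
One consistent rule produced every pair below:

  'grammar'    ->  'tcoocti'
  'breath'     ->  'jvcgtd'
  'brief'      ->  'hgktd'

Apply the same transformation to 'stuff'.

hhwvu

The output letters match the input read backwards, each shifted +2: grammar reversed is rammarg. Two steps: reverse the string, then apply a Caesar shift of +2.
Applying it to stuff: reverse → ffuts; then shift: f+2=h, f+2=h, u+2=w, t+2=v, s+2=u.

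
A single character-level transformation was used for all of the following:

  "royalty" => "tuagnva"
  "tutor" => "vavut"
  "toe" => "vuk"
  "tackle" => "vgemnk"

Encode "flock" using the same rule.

hnuem

The shift depends on letter class: consonant r→t is +2, but vowel o→u is +6. The rule splits by letter class: vowels +6, consonants +2.
On flock: f(cons)+2=h, l(cons)+2=n, o(vowel)+6=u, c(cons)+2=e, k(cons)+2=m.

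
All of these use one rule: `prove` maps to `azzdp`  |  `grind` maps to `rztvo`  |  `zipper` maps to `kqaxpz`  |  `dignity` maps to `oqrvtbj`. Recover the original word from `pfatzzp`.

It's a Vigenère-style cipher with numeric key [11,8]: position i shifts by key[i mod 2].
Decoding pfatzzp: p−11=e, f−8=x, a−11=p, t−8=l, z−11=o, z−8=r, p−11=e.

explore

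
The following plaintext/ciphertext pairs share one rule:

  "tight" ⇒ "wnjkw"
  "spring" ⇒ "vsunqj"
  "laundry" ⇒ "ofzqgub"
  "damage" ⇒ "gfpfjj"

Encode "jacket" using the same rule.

The shift depends on letter class: consonant t→w is +3, but vowel i→n is +5. Two shifts are in play — +5 for a/e/i/o/u, +3 for every other letter.
Applying it to jacket: j(cons)+3=m, a(vowel)+5=f, c(cons)+3=f, k(cons)+3=n, e(vowel)+5=j, t(cons)+3=w.

mffnjw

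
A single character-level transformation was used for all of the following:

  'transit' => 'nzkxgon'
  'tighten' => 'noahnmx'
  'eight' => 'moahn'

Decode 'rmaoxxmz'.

t(19)→n(13) and r(17)→z(25) fit y≡7x+10 (mod 26); the inverse of 7 mod 26 is 15. Treating letters as 0–25, the rule is x ↦ 7x + 10 (mod 26).
Undoing it on rmaoxxmz: r(17)→15·(17−10)≡1=b; m(12)→15·(12−10)≡4=e; a(0)→15·(0−10)≡6=g; o(14)→15·(14−10)≡8=i; x(23)→15·(23−10)≡13=n; x(23)→15·(23−10)≡13=n; m(12)→15·(12−10)≡4=e; z(25)→15·(25−10)≡17=r (all mod 26).

beginner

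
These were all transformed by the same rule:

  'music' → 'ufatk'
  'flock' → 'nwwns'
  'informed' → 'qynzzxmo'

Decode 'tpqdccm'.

Shifts by position in music: pos 0: m→u (+8), pos 1: u→f (+11), pos 2: s→a (+8), pos 3: i→t (+11) — repeating every 2. It's a Vigenère-style cipher with numeric key [8,11]: position i shifts by key[i mod 2].
Decoding tpqdccm: t−8=l, p−11=e, q−8=i, d−11=s, c−8=u, c−11=r, m−8=e.

leisure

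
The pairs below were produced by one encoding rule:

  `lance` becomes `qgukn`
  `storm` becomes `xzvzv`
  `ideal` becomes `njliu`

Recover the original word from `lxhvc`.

In lance: l→q is +5, a→g is +6, n→u is +7, c→k is +8 — the shift increases by 1 each position. The shift increases by 1 at each position, starting from +5: 5, 6, 7, ….
Decoding lxhvc: l−5=g, x−6=r, h−7=a, v−8=n, c−9=t.

grant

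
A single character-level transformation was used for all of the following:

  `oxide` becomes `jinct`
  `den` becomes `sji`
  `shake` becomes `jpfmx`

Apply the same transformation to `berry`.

The output letters match the input read backwards, each shifted +5: oxide reversed is edixo. The word is reversed, then every letter is shifted forward by 5.
For berry: reverse → yrreb; then shift: y+5=d, r+5=w, r+5=w, e+5=j, b+5=g.

dwwjg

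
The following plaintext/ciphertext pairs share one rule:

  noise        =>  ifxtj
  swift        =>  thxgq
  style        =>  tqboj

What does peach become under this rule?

cjvpa

n(13)→i(8) and o(14)→f(5) fit y≡23x+21 (mod 26); the inverse of 23 mod 26 is 17. Treating letters as 0–25, the rule is x ↦ 23x + 21 (mod 26).
Applying it to peach: p(15)→23·15+21≡2=c; e(4)→23·4+21≡9=j; a(0)→23·0+21≡21=v; c(2)→23·2+21≡15=p; h(7)→23·7+21≡0=a (all mod 26).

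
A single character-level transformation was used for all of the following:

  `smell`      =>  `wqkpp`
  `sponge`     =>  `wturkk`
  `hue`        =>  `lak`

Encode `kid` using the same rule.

Two shifts are in play — +6 for a/e/i/o/u, +4 for every other letter.
On kid: k(cons)+4=o, i(vowel)+6=o, d(cons)+4=h.

ooh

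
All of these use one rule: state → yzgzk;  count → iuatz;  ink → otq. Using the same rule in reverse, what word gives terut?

nylon

It's a constant shift of +6 (ROT6).
Reversing it on terut: t−6=n, e−6=y, r−6=l, u−6=o, t−6=n.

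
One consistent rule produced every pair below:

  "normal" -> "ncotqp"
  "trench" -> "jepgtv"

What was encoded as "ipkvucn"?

lasting

The output letters match the input read backwards, each shifted +2: normal reversed is lamron. Read the word backwards and shift each letter +2.
Undoing it on ipkvucn: shift back: i−2=g, p−2=n, k−2=i, v−2=t, u−2=s, c−2=a, n−2=l → gnitsal; then reverse → lasting.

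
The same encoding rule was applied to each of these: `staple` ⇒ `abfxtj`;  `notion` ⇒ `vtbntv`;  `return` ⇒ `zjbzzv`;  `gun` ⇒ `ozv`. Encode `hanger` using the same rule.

The shift depends on letter class: consonant s→a is +8, but vowel a→f is +5. Vowels shift forward by 5 and consonants shift forward by 8.
On hanger: h(cons)+8=p, a(vowel)+5=f, n(cons)+8=v, g(cons)+8=o, e(vowel)+5=j, r(cons)+8=z.

pfvojz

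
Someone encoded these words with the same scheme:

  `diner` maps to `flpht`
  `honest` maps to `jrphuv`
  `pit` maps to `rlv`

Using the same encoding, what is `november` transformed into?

The shift depends on letter class: consonant d→f is +2, but vowel i→l is +3. Two shifts are in play — +3 for a/e/i/o/u, +2 for every other letter.
On november: n(cons)+2=p, o(vowel)+3=r, v(cons)+2=x, e(vowel)+3=h, m(cons)+2=o, b(cons)+2=d, e(vowel)+3=h, r(cons)+2=t.

prxhodht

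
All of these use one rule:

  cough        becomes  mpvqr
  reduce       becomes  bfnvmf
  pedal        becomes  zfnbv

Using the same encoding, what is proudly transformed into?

The shift depends on letter class: consonant c→m is +10, but vowel o→p is +1. Two shifts are in play — +1 for a/e/i/o/u, +10 for every other letter.
Applying it to proudly: p(cons)+10=z, r(cons)+10=b, o(vowel)+1=p, u(vowel)+1=v, d(cons)+10=n, l(cons)+10=v, y(cons)+10=i.

zbpvnvi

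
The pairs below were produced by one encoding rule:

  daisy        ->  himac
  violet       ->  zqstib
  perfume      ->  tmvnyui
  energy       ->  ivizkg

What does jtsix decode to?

Shifts by position in daisy: pos 0: d→h (+4), pos 1: a→i (+8), pos 2: i→m (+4), pos 3: s→a (+8) — repeating every 2. A repeating key of period 2 is used — shifts +4, +8 over and over.
Decoding jtsix: j−4=f, t−8=l, s−4=o, i−8=a, x−4=t.

float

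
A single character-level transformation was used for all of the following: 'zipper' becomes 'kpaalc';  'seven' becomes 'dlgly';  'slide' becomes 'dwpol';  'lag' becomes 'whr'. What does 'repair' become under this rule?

clahpc

The shift depends on letter class: consonant z→k is +11, but vowel i→p is +7. Two shifts are in play — +7 for a/e/i/o/u, +11 for every other letter.
On repair: r(cons)+11=c, e(vowel)+7=l, p(cons)+11=a, a(vowel)+7=h, i(vowel)+7=p, r(cons)+11=c.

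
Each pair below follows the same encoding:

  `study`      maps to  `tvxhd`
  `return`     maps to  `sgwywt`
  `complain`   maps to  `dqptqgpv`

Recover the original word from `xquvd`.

In study: s→t is +1, t→v is +2, u→x is +3, d→h is +4 — the shift increases by 1 each position. The shift increases by 1 at each position, starting from +1: 1, 2, 3, ….
Undoing it on xquvd: x−1=w, q−2=o, u−3=r, v−4=r, d−5=y.

worry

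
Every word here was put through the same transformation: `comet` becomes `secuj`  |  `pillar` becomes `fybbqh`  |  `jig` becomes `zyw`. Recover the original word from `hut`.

red

Compare letters: c→s is +16, o→e is +16, m→c is +16 — a constant shift. Each letter is shifted forward by 16 in the alphabet (a Caesar shift of +16).
Reversing it on hut: h−16=r, u−16=e, t−16=d.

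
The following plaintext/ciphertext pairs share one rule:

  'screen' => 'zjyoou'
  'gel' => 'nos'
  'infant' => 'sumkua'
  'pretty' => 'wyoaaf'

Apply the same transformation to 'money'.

tyuof

The shift depends on letter class: consonant s→z is +7, but vowel e→o is +10. Vowels shift forward by 10 and consonants shift forward by 7.
On money: m(cons)+7=t, o(vowel)+10=y, n(cons)+7=u, e(vowel)+10=o, y(cons)+7=f.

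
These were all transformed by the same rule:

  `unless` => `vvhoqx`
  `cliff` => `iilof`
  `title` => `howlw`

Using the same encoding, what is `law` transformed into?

zdo

Two steps: reverse the string, then apply a Caesar shift of +3.
On law: reverse → wal; then shift: w+3=z, a+3=d, l+3=o.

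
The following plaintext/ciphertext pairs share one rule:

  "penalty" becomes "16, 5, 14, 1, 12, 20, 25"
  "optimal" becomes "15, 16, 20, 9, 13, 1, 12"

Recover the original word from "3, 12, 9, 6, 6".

p is letter #16 and maps to 16: an offset of 0. Each letter is replaced by its alphabet position (a=1, b=2, …, z=26).
Reversing it on 3, 12, 9, 6, 6: 3=c, 12=l, 9=i, 6=f, 6=f.

cliff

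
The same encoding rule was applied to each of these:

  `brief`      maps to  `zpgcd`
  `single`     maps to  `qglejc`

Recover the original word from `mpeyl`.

Compare letters: b→z is +24, r→p is +24, i→g is +24 — a constant shift. Every letter moves 24 places later in the alphabet, wrapping around z→a.
Decoding mpeyl: m−24=o, p−24=r, e−24=g, y−24=a, l−24=n.

organ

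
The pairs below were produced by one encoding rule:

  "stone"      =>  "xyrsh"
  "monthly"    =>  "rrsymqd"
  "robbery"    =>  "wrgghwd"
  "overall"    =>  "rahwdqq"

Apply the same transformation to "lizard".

qledwi

The shift depends on letter class: consonant s→x is +5, but vowel o→r is +3. Vowels shift forward by 3 and consonants shift forward by 5.
On lizard: l(cons)+5=q, i(vowel)+3=l, z(cons)+5=e, a(vowel)+3=d, r(cons)+5=w, d(cons)+5=i.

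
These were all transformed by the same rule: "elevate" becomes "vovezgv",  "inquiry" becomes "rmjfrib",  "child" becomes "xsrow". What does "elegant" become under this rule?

Each pair mirrors across the alphabet (e↔v, l↔o, e↔v): positions sum to 25. Letters are reflected about the middle of the alphabet (position → 25−position): Atbash.
On elegant: e↔v, l↔o, e↔v, g↔t, a↔z, n↔m, t↔g.

vovtzmg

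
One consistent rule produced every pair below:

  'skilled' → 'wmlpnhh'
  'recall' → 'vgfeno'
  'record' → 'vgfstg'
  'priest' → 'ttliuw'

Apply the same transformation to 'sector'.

Shifts by position in skilled: pos 0: s→w (+4), pos 1: k→m (+2), pos 2: i→l (+3), pos 3: l→p (+4), pos 4: l→n (+2), pos 5: e→h (+3) — repeating every 3. The shifts repeat in a cycle of length 3: positions 0,1,… shift by +4, +2, +3, then the pattern repeats.
For sector: s+4=w, e+2=g, c+3=f, t+4=x, o+2=q, r+3=u.

wgfxqu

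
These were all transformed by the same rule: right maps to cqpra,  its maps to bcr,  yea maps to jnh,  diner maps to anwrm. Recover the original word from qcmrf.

width

The output letters match the input read backwards, each shifted +9: right reversed is thgir. Read the word backwards and shift each letter +9.
Reversing it on qcmrf: shift back: q−9=h, c−9=t, m−9=d, r−9=i, f−9=w → htdiw; then reverse → width.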